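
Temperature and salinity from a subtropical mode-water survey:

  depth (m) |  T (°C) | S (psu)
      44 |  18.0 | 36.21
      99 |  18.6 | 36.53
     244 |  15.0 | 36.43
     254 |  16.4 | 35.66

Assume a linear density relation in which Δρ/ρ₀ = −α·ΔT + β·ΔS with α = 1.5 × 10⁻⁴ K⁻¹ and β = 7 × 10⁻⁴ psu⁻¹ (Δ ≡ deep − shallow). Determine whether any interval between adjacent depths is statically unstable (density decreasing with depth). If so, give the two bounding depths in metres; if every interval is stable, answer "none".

Evaluate Δρ/ρ₀ = −αΔT + βΔS across each adjacent pair:
  44–99 m: −αΔT+βΔS = −(1.5 × 10⁻⁴)(+0.6)+(7 × 10⁻⁴)(+0.32) = 1.3 × 10⁻⁴ → stable
  99–244 m: −αΔT+βΔS = −(1.5 × 10⁻⁴)(-3.6)+(7 × 10⁻⁴)(-0.10) = 4.7 × 10⁻⁴ → stable
  244–254 m: −αΔT+βΔS = −(1.5 × 10⁻⁴)(+1.4)+(7 × 10⁻⁴)(-0.77) = -7.5 × 10⁻⁴ → UNSTABLE
The 244–254 m interval has Δρ < 0: lighter water underlies denser water.

244–254 m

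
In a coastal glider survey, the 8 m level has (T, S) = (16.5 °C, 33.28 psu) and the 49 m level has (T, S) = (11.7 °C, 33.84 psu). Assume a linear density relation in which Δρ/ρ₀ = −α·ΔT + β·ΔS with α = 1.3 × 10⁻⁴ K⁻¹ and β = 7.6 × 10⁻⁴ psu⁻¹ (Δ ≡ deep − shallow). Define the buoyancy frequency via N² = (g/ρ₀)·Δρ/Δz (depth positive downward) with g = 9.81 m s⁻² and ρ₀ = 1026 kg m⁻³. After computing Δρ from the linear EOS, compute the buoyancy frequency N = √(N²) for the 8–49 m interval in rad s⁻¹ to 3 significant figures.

0.0158 rad s⁻¹

ΔT = -4.8 K, ΔS = +0.56 psu (deep − shallow).
Δρ/ρ₀ = −αΔT + βΔS = 6.24 × 10⁻⁴ + 4.256 × 10⁻⁴ = 1.0496 × 10⁻³, so Δρ ≈ 1.077 kg m⁻³.
N² = (g/ρ₀)·Δρ/Δz = g·(Δρ/ρ₀)/Δz = 9.81 × 1.0496 × 10⁻³ / 41 = 2.5114 × 10⁻⁴ s⁻².
N = √(2.5114 × 10⁻⁴) = 0.015847 rad s⁻¹ ≈ 0.0158 rad s⁻¹.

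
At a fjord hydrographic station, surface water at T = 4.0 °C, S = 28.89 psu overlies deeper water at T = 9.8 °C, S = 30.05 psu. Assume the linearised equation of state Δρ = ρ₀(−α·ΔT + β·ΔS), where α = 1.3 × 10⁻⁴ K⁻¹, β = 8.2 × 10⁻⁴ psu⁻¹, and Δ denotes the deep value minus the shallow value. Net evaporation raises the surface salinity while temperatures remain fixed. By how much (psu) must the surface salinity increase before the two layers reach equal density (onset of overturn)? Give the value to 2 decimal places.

Neutral buoyancy requires −α(T_deep − T_surf) + β(S_deep − S_surf′) = 0.
S_surf′ = S_deep − (α/β)·ΔT = 30.05 − (1.3 × 10⁻⁴/8.2 × 10⁻⁴)·(+5.8) = 29.1305 psu.
Increase required: 29.1305 − 28.89 = 0.2405 psu.

0.24 psu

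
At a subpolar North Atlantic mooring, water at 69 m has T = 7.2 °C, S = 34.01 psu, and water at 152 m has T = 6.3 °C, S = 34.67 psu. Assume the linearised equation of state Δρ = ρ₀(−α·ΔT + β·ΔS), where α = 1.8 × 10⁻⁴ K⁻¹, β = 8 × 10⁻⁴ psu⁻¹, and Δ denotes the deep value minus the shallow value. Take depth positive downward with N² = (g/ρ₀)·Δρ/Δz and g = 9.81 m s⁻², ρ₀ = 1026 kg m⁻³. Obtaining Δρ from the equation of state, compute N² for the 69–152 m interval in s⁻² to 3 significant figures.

8.16 × 10⁻⁵ s⁻²

ΔT = -0.9 K, ΔS = +0.66 psu (deep − shallow).
Δρ/ρ₀ = −αΔT + βΔS = 1.62 × 10⁻⁴ + 5.28 × 10⁻⁴ = 6.90 × 10⁻⁴, so Δρ ≈ 0.7079 kg m⁻³.
N² = (g/ρ₀)·Δρ/Δz = g·(Δρ/ρ₀)/Δz = 9.81 × 6.90 × 10⁻⁴ / 83 = 8.1553 × 10⁻⁵ s⁻² ≈ 8.16 × 10⁻⁵ s⁻².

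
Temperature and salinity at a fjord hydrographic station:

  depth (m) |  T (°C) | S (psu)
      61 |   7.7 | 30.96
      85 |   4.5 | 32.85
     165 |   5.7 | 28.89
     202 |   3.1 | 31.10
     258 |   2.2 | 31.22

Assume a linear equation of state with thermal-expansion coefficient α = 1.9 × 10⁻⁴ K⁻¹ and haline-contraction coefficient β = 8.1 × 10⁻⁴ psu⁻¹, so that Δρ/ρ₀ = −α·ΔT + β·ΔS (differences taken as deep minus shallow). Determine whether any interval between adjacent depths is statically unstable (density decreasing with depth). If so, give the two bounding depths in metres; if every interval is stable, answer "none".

Evaluate Δρ/ρ₀ = −αΔT + βΔS across each adjacent pair:
  61–85 m: −αΔT+βΔS = −(1.9 × 10⁻⁴)(-3.2)+(8.1 × 10⁻⁴)(+1.89) = 2.1 × 10⁻³ → stable
  85–165 m: −αΔT+βΔS = −(1.9 × 10⁻⁴)(+1.2)+(8.1 × 10⁻⁴)(-3.96) = -3.4 × 10⁻³ → UNSTABLE
  165–202 m: −αΔT+βΔS = −(1.9 × 10⁻⁴)(-2.6)+(8.1 × 10⁻⁴)(+2.21) = 2.3 × 10⁻³ → stable
  202–258 m: −αΔT+βΔS = −(1.9 × 10⁻⁴)(-0.9)+(8.1 × 10⁻⁴)(+0.12) = 2.7 × 10⁻⁴ → stable
The 85–165 m interval has Δρ < 0: lighter water underlies denser water.

85–165 m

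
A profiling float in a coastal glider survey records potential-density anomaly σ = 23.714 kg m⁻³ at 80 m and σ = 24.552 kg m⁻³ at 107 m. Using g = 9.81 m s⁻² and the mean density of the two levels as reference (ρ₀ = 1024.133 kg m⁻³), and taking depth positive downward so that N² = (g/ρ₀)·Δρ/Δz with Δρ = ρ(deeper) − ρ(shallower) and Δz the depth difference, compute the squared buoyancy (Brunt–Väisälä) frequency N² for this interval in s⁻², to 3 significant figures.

Δρ = 1024.552 − 1023.714 = 0.838 kg m⁻³ over Δz = 107 − 80 = 27 m.
N² = (9.81/1024.133) × (0.838/27) = 2.9730 × 10⁻⁴ s⁻² ≈ 2.97 × 10⁻⁴ s⁻².

2.97 × 10⁻⁴ s⁻²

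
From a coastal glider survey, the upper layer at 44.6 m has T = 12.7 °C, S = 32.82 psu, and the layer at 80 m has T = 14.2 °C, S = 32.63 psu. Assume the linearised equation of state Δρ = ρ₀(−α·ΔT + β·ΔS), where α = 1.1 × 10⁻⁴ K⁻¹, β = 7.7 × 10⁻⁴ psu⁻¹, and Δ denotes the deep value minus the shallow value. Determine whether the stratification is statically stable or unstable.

ΔT = 14.2 − 12.7 = +1.5 K and ΔS = 32.63 − 32.82 = -0.19 psu (deep − shallow).
−αΔT = -1.65 × 10⁻⁴; βΔS = -1.463 × 10⁻⁴; sum Δρ/ρ₀ = -3.113 × 10⁻⁴.
Δρ/ρ₀ < 0, so Δρ < 0: deeper water is lighter → statically unstable; the column would overturn.

unstable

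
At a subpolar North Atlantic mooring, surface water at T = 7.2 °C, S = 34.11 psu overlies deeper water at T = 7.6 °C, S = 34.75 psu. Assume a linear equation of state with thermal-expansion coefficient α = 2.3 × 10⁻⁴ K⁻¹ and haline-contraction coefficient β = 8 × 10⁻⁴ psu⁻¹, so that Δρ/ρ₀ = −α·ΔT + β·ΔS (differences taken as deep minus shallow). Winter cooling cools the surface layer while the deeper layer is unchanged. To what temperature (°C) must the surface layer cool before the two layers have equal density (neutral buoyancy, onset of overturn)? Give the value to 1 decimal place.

Neutral buoyancy requires Δρ = 0, i.e. −α(T_deep − T_surf′) + β(S_deep − S_surf) = 0.
T_surf′ = T_deep − (β/α)·ΔS = 7.6 − (8 × 10⁻⁴/2.3 × 10⁻⁴)·(+0.64) = 5.374 °C.
Cooling required: 7.2 − (5.374) = 1.826 °C.

5.4 °C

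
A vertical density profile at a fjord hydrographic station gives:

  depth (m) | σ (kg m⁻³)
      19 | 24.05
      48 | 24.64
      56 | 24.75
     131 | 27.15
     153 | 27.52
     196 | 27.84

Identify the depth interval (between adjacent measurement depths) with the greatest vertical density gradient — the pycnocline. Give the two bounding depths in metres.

56–131 m

Compute the density gradient over each adjacent pair:
  19–48 m: Δρ/Δz = 0.59/29 = 0.020 kg m⁻⁴
  48–56 m: Δρ/Δz = 0.11/8 = 0.014 kg m⁻⁴
  56–131 m: Δρ/Δz = 2.40/75 = 0.032 kg m⁻⁴
  131–153 m: Δρ/Δz = 0.37/22 = 0.017 kg m⁻⁴
  153–196 m: Δρ/Δz = 0.32/43 = 7.4 × 10⁻³ kg m⁻⁴
The largest gradient is in the 56–131 m interval — the pycnocline.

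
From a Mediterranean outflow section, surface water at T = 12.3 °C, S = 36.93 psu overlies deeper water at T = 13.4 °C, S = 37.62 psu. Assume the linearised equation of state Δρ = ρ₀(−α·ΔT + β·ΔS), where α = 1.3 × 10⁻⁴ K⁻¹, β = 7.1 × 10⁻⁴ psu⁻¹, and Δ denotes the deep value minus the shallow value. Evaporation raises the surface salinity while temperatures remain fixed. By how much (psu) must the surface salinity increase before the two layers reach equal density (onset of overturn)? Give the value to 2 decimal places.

0.49 psu

Neutral buoyancy requires −α(T_deep − T_surf) + β(S_deep − S_surf′) = 0.
S_surf′ = S_deep − (α/β)·ΔT = 37.62 − (1.3 × 10⁻⁴/7.1 × 10⁻⁴)·(+1.1) = 37.4186 psu.
Increase required: 37.4186 − 36.93 = 0.4886 psu.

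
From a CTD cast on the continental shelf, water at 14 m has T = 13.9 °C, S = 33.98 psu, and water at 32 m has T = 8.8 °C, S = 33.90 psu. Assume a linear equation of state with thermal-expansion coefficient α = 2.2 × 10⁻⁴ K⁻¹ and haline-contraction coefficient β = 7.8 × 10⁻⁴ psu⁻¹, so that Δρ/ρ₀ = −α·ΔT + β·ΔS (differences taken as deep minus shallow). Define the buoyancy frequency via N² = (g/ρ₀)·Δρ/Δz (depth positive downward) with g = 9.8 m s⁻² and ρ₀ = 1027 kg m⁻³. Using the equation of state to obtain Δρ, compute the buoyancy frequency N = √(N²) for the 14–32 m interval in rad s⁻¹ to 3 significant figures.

ΔT = -5.1 K, ΔS = -0.08 psu (deep − shallow).
Δρ/ρ₀ = −αΔT + βΔS = 1.122 × 10⁻³ − 6.24 × 10⁻⁵ = 1.0596 × 10⁻³, so Δρ ≈ 1.088 kg m⁻³.
N² = (g/ρ₀)·Δρ/Δz = g·(Δρ/ρ₀)/Δz = 9.8 × 1.0596 × 10⁻³ / 18 = 5.7689 × 10⁻⁴ s⁻².
N = √(5.7689 × 10⁻⁴) = 0.024019 rad s⁻¹ ≈ 0.0240 rad s⁻¹.

0.0240 rad s⁻¹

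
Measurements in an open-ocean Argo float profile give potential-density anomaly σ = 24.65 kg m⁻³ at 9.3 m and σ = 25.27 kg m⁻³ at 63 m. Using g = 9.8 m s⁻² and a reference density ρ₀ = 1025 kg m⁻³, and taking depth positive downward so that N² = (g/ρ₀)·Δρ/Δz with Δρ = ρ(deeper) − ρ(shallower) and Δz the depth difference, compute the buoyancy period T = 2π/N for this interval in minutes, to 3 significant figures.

Δρ = 1025.27 − 1024.65 = 0.62 kg m⁻³ over Δz = 63 − 9.3 = 53.7 m.
N² = (9.8/1025) × (0.62/53.7) = 1.1039 × 10⁻⁴ s⁻².
N = √(1.1039 × 10⁻⁴) = 0.010507 rad s⁻¹, so T = 2π/N = 598.00 s = 9.9667 min ≈ 9.97 min.

9.97 min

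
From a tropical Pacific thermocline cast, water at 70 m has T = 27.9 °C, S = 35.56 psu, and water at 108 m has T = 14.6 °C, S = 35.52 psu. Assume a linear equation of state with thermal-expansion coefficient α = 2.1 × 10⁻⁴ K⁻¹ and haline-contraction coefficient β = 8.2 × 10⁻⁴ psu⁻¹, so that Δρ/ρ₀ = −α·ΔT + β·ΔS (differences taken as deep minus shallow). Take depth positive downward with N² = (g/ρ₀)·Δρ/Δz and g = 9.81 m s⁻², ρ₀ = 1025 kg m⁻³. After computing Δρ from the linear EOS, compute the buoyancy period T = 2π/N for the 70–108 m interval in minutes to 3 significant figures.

3.92 min

ΔT = -13.3 K, ΔS = -0.04 psu (deep − shallow).
Δρ/ρ₀ = −αΔT + βΔS = 2.793 × 10⁻³ − 3.28 × 10⁻⁵ = 2.7602 × 10⁻³, so Δρ ≈ 2.829 kg m⁻³.
N² = (g/ρ₀)·Δρ/Δz = g·(Δρ/ρ₀)/Δz = 9.81 × 2.7602 × 10⁻³ / 38 = 7.1257 × 10⁻⁴ s⁻².
N = √(7.1257 × 10⁻⁴) = 0.026694 rad s⁻¹ → T = 2π/N = 235.38 s = 3.9230 min ≈ 3.92 min.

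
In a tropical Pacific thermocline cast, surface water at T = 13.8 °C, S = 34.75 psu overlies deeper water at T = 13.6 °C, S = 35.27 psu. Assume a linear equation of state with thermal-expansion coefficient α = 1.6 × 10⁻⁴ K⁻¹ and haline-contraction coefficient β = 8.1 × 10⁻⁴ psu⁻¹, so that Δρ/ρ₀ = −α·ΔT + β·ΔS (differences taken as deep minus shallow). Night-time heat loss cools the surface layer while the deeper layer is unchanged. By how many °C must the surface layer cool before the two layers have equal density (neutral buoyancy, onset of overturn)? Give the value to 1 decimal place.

2.8 °C

Neutral buoyancy requires Δρ = 0, i.e. −α(T_deep − T_surf′) + β(S_deep − S_surf) = 0.
T_surf′ = T_deep − (β/α)·ΔS = 13.6 − (8.1 × 10⁻⁴/1.6 × 10⁻⁴)·(+0.52) = 10.967 °C.
Cooling required: 13.8 − (10.967) = 2.833 °C.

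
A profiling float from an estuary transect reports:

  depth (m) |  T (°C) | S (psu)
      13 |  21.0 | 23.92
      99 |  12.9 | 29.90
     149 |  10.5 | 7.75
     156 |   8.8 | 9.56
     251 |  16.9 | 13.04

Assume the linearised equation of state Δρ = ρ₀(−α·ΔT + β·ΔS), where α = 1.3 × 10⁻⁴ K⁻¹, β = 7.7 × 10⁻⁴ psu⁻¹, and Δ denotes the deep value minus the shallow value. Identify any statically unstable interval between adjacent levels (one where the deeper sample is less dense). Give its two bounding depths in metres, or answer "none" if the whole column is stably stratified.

99–149 m

Evaluate Δρ/ρ₀ = −αΔT + βΔS across each adjacent pair:
  13–99 m: −αΔT+βΔS = −(1.3 × 10⁻⁴)(-8.1)+(7.7 × 10⁻⁴)(+5.98) = 5.7 × 10⁻³ → stable
  99–149 m: −αΔT+βΔS = −(1.3 × 10⁻⁴)(-2.4)+(7.7 × 10⁻⁴)(-22.15) = -0.017 → UNSTABLE
  149–156 m: −αΔT+βΔS = −(1.3 × 10⁻⁴)(-1.7)+(7.7 × 10⁻⁴)(+1.81) = 1.6 × 10⁻³ → stable
  156–251 m: −αΔT+βΔS = −(1.3 × 10⁻⁴)(+8.1)+(7.7 × 10⁻⁴)(+3.48) = 1.6 × 10⁻³ → stable
The 99–149 m interval has Δρ < 0: lighter water underlies denser water.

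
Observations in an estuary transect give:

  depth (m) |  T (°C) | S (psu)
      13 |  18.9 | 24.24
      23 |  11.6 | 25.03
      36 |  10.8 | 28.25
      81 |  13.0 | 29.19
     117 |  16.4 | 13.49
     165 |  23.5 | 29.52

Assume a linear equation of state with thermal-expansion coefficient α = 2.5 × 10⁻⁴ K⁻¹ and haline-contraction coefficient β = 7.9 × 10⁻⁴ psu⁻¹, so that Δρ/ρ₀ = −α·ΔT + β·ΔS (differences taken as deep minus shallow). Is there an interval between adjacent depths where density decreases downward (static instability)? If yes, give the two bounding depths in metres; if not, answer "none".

Evaluate Δρ/ρ₀ = −αΔT + βΔS across each adjacent pair:
  13–23 m: −αΔT+βΔS = −(2.5 × 10⁻⁴)(-7.3)+(7.9 × 10⁻⁴)(+0.79) = 2.4 × 10⁻³ → stable
  23–36 m: −αΔT+βΔS = −(2.5 × 10⁻⁴)(-0.8)+(7.9 × 10⁻⁴)(+3.22) = 2.7 × 10⁻³ → stable
  36–81 m: −αΔT+βΔS = −(2.5 × 10⁻⁴)(+2.2)+(7.9 × 10⁻⁴)(+0.94) = 1.9 × 10⁻⁴ → stable
  81–117 m: −αΔT+βΔS = −(2.5 × 10⁻⁴)(+3.4)+(7.9 × 10⁻⁴)(-15.70) = -0.013 → UNSTABLE
  117–165 m: −αΔT+βΔS = −(2.5 × 10⁻⁴)(+7.1)+(7.9 × 10⁻⁴)(+16.03) = 0.011 → stable
The 81–117 m interval has Δρ < 0: lighter water underlies denser water.

81–117 m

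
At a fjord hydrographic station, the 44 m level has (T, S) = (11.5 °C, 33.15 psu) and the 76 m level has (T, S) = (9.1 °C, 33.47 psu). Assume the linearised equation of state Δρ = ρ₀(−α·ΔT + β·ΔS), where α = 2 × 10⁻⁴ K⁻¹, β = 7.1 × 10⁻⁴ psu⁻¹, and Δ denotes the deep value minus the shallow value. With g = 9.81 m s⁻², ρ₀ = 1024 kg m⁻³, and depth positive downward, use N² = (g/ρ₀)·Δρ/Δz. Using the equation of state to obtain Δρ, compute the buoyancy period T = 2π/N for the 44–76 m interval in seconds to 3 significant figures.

427 s

ΔT = -2.4 K, ΔS = +0.32 psu (deep − shallow).
Δρ/ρ₀ = −αΔT + βΔS = 4.80 × 10⁻⁴ + 2.272 × 10⁻⁴ = 7.072 × 10⁻⁴, so Δρ ≈ 0.7242 kg m⁻³.
N² = (g/ρ₀)·Δρ/Δz = g·(Δρ/ρ₀)/Δz = 9.81 × 7.072 × 10⁻⁴ / 32 = 2.1680 × 10⁻⁴ s⁻².
N = √(2.1680 × 10⁻⁴) = 0.014724 rad s⁻¹ → T = 2π/N = 426.73 s ≈ 427 s.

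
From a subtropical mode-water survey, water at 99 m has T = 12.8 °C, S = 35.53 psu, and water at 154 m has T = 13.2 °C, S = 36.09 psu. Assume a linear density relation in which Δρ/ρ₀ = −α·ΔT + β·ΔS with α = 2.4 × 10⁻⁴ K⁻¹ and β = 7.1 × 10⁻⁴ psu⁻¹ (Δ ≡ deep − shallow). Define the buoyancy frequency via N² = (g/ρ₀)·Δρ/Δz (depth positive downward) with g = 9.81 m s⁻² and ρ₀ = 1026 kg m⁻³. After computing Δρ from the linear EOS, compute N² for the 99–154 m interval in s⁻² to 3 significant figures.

5.38 × 10⁻⁵ s⁻²

ΔT = +0.4 K, ΔS = +0.56 psu (deep − shallow).
Δρ/ρ₀ = −αΔT + βΔS = -9.60 × 10⁻⁵ + 3.976 × 10⁻⁴ = 3.016 × 10⁻⁴, so Δρ ≈ 0.3094 kg m⁻³.
N² = (g/ρ₀)·Δρ/Δz = g·(Δρ/ρ₀)/Δz = 9.81 × 3.016 × 10⁻⁴ / 55 = 5.3794 × 10⁻⁵ s⁻² ≈ 5.38 × 10⁻⁵ s⁻².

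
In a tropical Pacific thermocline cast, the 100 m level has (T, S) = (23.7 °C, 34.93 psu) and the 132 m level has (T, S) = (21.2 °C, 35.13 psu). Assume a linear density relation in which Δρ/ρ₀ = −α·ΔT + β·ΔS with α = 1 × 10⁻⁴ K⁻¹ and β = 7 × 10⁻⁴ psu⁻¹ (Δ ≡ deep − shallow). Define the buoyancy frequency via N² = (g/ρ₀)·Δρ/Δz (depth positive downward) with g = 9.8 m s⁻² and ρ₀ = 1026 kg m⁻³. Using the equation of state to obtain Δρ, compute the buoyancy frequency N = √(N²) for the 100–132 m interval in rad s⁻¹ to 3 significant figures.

ΔT = -2.5 K, ΔS = +0.20 psu (deep − shallow).
Δρ/ρ₀ = −αΔT + βΔS = 2.50 × 10⁻⁴ + 1.40 × 10⁻⁴ = 3.90 × 10⁻⁴, so Δρ ≈ 0.4001 kg m⁻³.
N² = (g/ρ₀)·Δρ/Δz = g·(Δρ/ρ₀)/Δz = 9.8 × 3.90 × 10⁻⁴ / 32 = 1.1944 × 10⁻⁴ s⁻².
N = √(1.1944 × 10⁻⁴) = 0.010929 rad s⁻¹ ≈ 0.0109 rad s⁻¹.

0.0109 rad s⁻¹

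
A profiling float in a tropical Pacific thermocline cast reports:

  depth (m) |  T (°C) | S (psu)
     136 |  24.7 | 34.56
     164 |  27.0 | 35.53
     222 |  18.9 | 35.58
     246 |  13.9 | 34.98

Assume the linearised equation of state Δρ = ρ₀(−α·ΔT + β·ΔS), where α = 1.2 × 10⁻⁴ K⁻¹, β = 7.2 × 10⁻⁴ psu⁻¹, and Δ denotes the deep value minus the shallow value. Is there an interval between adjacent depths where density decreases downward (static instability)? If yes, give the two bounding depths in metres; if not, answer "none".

Evaluate Δρ/ρ₀ = −αΔT + βΔS across each adjacent pair:
  136–164 m: −αΔT+βΔS = −(1.2 × 10⁻⁴)(+2.3)+(7.2 × 10⁻⁴)(+0.97) = 4.2 × 10⁻⁴ → stable
  164–222 m: −αΔT+βΔS = −(1.2 × 10⁻⁴)(-8.1)+(7.2 × 10⁻⁴)(+0.05) = 1.0 × 10⁻³ → stable
  222–246 m: −αΔT+βΔS = −(1.2 × 10⁻⁴)(-5.0)+(7.2 × 10⁻⁴)(-0.60) = 1.7 × 10⁻⁴ → stable
Every interval has Δρ > 0: the column is stably stratified throughout.

none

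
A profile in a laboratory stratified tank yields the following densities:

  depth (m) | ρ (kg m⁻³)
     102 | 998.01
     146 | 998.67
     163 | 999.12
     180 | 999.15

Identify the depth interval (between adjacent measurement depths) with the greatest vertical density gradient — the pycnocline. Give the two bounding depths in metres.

146–163 m

Compute the density gradient over each adjacent pair:
  102–146 m: Δρ/Δz = 0.66/44 = 0.015 kg m⁻⁴
  146–163 m: Δρ/Δz = 0.45/17 = 0.026 kg m⁻⁴
  163–180 m: Δρ/Δz = 0.03/17 = 1.8 × 10⁻³ kg m⁻⁴
The largest gradient is in the 146–163 m interval — the pycnocline.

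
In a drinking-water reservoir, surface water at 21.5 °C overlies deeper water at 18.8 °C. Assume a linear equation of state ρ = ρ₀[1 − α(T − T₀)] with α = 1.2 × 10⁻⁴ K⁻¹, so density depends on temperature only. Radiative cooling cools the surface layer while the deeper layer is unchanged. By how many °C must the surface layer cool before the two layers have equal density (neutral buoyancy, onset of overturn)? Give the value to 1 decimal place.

With temperature the only control, equal density requires T_surf′ = T_deep.
T_surf′ = 18.8 °C.
Cooling required: 21.5 − 18.8 = 2.7 °C.

2.7 °C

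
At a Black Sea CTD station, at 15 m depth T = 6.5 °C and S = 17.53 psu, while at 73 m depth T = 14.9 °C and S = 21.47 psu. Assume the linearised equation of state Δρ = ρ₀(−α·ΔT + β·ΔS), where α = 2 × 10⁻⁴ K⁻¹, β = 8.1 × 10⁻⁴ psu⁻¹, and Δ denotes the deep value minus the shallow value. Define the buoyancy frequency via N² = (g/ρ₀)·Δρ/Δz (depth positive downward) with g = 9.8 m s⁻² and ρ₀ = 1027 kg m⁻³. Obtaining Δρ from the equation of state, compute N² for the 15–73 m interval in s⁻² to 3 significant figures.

ΔT = +8.4 K, ΔS = +3.94 psu (deep − shallow).
Δρ/ρ₀ = −αΔT + βΔS = -1.68 × 10⁻³ + 3.1914 × 10⁻³ = 1.5114 × 10⁻³, so Δρ ≈ 1.552 kg m⁻³.
N² = (g/ρ₀)·Δρ/Δz = g·(Δρ/ρ₀)/Δz = 9.8 × 1.5114 × 10⁻³ / 58 = 2.5537 × 10⁻⁴ s⁻² ≈ 2.55 × 10⁻⁴ s⁻².

2.55 × 10⁻⁴ s⁻²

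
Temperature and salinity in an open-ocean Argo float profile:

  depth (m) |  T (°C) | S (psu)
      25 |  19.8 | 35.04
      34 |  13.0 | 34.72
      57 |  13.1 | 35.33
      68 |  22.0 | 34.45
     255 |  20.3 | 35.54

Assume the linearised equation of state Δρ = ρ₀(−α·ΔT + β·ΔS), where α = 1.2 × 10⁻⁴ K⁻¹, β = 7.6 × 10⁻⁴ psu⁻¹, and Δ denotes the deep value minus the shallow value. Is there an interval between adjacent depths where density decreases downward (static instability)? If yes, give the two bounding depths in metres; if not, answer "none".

57–68 m

Evaluate Δρ/ρ₀ = −αΔT + βΔS across each adjacent pair:
  25–34 m: −αΔT+βΔS = −(1.2 × 10⁻⁴)(-6.8)+(7.6 × 10⁻⁴)(-0.32) = 5.7 × 10⁻⁴ → stable
  34–57 m: −αΔT+βΔS = −(1.2 × 10⁻⁴)(+0.1)+(7.6 × 10⁻⁴)(+0.61) = 4.5 × 10⁻⁴ → stable
  57–68 m: −αΔT+βΔS = −(1.2 × 10⁻⁴)(+8.9)+(7.6 × 10⁻⁴)(-0.88) = -1.7 × 10⁻³ → UNSTABLE
  68–255 m: −αΔT+βΔS = −(1.2 × 10⁻⁴)(-1.7)+(7.6 × 10⁻⁴)(+1.09) = 1.0 × 10⁻³ → stable
The 57–68 m interval has Δρ < 0: lighter water underlies denser water.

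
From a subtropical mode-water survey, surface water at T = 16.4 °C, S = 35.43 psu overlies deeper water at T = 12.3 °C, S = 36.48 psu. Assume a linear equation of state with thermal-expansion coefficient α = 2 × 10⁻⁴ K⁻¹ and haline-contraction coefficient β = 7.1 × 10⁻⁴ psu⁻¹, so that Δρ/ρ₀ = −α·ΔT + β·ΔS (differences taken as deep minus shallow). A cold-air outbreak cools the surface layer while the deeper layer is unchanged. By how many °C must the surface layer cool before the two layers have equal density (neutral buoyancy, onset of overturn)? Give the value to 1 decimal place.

Neutral buoyancy requires Δρ = 0, i.e. −α(T_deep − T_surf′) + β(S_deep − S_surf) = 0.
T_surf′ = T_deep − (β/α)·ΔS = 12.3 − (7.1 × 10⁻⁴/2 × 10⁻⁴)·(+1.05) = 8.573 °C.
Cooling required: 16.4 − (8.573) = 7.827 °C.

7.8 °C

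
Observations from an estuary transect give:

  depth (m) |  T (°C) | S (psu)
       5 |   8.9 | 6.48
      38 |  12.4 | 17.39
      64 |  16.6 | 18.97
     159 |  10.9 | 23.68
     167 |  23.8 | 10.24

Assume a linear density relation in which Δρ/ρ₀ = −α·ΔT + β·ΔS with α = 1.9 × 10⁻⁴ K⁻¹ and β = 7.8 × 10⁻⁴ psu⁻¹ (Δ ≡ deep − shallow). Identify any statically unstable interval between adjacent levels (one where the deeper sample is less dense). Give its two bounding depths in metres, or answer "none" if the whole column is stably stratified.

159–167 m

Evaluate Δρ/ρ₀ = −αΔT + βΔS across each adjacent pair:
  5–38 m: −αΔT+βΔS = −(1.9 × 10⁻⁴)(+3.5)+(7.8 × 10⁻⁴)(+10.91) = 7.8 × 10⁻³ → stable
  38–64 m: −αΔT+βΔS = −(1.9 × 10⁻⁴)(+4.2)+(7.8 × 10⁻⁴)(+1.58) = 4.3 × 10⁻⁴ → stable
  64–159 m: −αΔT+βΔS = −(1.9 × 10⁻⁴)(-5.7)+(7.8 × 10⁻⁴)(+4.71) = 4.8 × 10⁻³ → stable
  159–167 m: −αΔT+βΔS = −(1.9 × 10⁻⁴)(+12.9)+(7.8 × 10⁻⁴)(-13.44) = -0.013 → UNSTABLE
The 159–167 m interval has Δρ < 0: lighter water underlies denser water.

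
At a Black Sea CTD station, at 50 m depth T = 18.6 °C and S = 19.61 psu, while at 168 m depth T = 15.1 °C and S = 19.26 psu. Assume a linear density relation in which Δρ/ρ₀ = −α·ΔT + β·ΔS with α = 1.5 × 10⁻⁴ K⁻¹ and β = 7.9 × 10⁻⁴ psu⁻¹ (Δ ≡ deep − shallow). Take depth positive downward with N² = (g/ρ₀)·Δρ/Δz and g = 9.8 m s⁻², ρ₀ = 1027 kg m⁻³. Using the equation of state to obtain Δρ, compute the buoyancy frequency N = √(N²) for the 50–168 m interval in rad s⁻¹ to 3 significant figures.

4.54 × 10⁻³ rad s⁻¹

ΔT = -3.5 K, ΔS = -0.35 psu (deep − shallow).
Δρ/ρ₀ = −αΔT + βΔS = 5.25 × 10⁻⁴ − 2.765 × 10⁻⁴ = 2.485 × 10⁻⁴, so Δρ ≈ 0.2552 kg m⁻³.
N² = (g/ρ₀)·Δρ/Δz = g·(Δρ/ρ₀)/Δz = 9.8 × 2.485 × 10⁻⁴ / 118 = 2.0638 × 10⁻⁵ s⁻².
N = √(2.0638 × 10⁻⁵) = 4.5429 × 10⁻³ rad s⁻¹ ≈ 4.54 × 10⁻³ rad s⁻¹.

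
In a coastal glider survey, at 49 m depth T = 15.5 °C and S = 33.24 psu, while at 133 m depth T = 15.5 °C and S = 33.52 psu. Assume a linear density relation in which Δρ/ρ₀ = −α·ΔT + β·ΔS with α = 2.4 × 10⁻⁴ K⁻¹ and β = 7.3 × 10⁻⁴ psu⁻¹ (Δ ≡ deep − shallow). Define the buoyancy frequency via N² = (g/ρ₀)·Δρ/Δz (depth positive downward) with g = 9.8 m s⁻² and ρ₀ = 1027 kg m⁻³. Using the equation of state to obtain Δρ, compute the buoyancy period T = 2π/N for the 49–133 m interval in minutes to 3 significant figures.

21.4 min

ΔT = +0.0 K, ΔS = +0.28 psu (deep − shallow).
Δρ/ρ₀ = −αΔT + βΔS = 0 + 2.044 × 10⁻⁴ = 2.044 × 10⁻⁴, so Δρ ≈ 0.2099 kg m⁻³.
N² = (g/ρ₀)·Δρ/Δz = g·(Δρ/ρ₀)/Δz = 9.8 × 2.044 × 10⁻⁴ / 84 = 2.3847 × 10⁻⁵ s⁻².
N = √(2.3847 × 10⁻⁵) = 4.8833 × 10⁻³ rad s⁻¹ → T = 2π/N = 1.2867 × 10³ s = 21.445 min ≈ 21.4 min.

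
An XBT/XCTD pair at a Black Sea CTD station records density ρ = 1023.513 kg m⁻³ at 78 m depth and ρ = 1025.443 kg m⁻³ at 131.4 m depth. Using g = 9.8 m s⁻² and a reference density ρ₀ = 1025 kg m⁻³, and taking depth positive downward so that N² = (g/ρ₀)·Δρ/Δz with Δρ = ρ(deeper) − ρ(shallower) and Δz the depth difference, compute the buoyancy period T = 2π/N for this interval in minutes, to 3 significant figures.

5.63 min

Δρ = 1025.443 − 1023.513 = 1.930 kg m⁻³ over Δz = 131.4 − 78 = 53.4 m.
N² = (9.8/1025) × (1.930/53.4) = 3.4556 × 10⁻⁴ s⁻².
N = √(3.4556 × 10⁻⁴) = 0.018589 rad s⁻¹, so T = 2π/N = 338.01 s = 5.6335 min ≈ 5.63 min.
A positive N² confirms static stability across the interval.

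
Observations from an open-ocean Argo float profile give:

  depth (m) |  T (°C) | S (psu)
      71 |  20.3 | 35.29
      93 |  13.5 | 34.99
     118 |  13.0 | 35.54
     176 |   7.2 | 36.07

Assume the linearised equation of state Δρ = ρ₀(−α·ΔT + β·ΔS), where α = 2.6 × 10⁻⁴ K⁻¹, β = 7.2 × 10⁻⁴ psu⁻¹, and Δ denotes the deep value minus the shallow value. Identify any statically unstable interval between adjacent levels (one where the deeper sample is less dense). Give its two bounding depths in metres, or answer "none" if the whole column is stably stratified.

none

Evaluate Δρ/ρ₀ = −αΔT + βΔS across each adjacent pair:
  71–93 m: −αΔT+βΔS = −(2.6 × 10⁻⁴)(-6.8)+(7.2 × 10⁻⁴)(-0.30) = 1.6 × 10⁻³ → stable
  93–118 m: −αΔT+βΔS = −(2.6 × 10⁻⁴)(-0.5)+(7.2 × 10⁻⁴)(+0.55) = 5.3 × 10⁻⁴ → stable
  118–176 m: −αΔT+βΔS = −(2.6 × 10⁻⁴)(-5.8)+(7.2 × 10⁻⁴)(+0.53) = 1.9 × 10⁻³ → stable
Every interval has Δρ > 0: the column is stably stratified throughout.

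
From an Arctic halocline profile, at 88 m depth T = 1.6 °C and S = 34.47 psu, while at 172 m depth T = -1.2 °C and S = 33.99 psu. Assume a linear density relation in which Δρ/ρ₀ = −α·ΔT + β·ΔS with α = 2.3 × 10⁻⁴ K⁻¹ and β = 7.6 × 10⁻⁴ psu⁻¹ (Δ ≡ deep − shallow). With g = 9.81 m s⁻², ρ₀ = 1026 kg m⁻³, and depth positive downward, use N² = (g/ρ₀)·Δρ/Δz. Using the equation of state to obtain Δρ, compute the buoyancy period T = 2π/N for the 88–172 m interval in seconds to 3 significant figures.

ΔT = -2.8 K, ΔS = -0.48 psu (deep − shallow).
Δρ/ρ₀ = −αΔT + βΔS = 6.44 × 10⁻⁴ − 3.648 × 10⁻⁴ = 2.792 × 10⁻⁴, so Δρ ≈ 0.2865 kg m⁻³.
N² = (g/ρ₀)·Δρ/Δz = g·(Δρ/ρ₀)/Δz = 9.81 × 2.792 × 10⁻⁴ / 84 = 3.2607 × 10⁻⁵ s⁻².
N = √(3.2607 × 10⁻⁵) = 5.7103 × 10⁻³ rad s⁻¹ → T = 2π/N = 1.1003 × 10³ s ≈ 1.10 × 10³ s.

1.10 × 10³ s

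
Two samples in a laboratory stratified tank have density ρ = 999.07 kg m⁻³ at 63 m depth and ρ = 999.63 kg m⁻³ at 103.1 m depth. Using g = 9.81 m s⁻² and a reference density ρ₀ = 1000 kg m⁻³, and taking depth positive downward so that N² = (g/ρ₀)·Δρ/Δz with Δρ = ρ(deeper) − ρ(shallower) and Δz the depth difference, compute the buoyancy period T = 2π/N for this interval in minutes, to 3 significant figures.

Δρ = 999.63 − 999.07 = 0.56 kg m⁻³ over Δz = 103.1 − 63 = 40.1 m.
N² = (9.81/1000) × (0.56/40.1) = 1.3700 × 10⁻⁴ s⁻².
N = √(1.3700 × 10⁻⁴) = 0.011705 rad s⁻¹, so T = 2π/N = 536.79 s = 8.9465 min ≈ 8.95 min.

8.95 min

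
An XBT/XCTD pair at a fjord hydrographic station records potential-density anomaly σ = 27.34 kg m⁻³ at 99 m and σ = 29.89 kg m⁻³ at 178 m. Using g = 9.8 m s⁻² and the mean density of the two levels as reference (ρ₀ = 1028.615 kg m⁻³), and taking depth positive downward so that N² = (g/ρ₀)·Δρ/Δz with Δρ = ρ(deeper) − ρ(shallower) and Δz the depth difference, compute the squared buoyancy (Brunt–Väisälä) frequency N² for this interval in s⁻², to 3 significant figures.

3.08 × 10⁻⁴ s⁻²

Δρ = 1029.89 − 1027.34 = 2.55 kg m⁻³ over Δz = 178 − 99 = 79 m.
N² = (9.8/1028.615) × (2.55/79) = 3.0753 × 10⁻⁴ s⁻² ≈ 3.08 × 10⁻⁴ s⁻².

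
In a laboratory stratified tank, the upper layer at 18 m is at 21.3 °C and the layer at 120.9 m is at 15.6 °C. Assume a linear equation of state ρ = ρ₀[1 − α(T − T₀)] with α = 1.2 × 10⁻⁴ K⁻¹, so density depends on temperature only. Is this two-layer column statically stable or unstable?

ΔT = 15.6 − 21.3 = -5.7 K, so Δρ/ρ₀ = −αΔT = 6.84 × 10⁻⁴.
Δρ/ρ₀ > 0, so Δρ > 0: deeper water is denser → statically stable.

stable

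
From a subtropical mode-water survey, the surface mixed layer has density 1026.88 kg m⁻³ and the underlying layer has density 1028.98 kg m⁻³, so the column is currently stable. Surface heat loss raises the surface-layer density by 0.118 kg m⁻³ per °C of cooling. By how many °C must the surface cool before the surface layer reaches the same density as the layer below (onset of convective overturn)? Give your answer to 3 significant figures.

17.8 °C

Density deficit of the surface layer: 1028.98 − 1026.88 = 2.1 kg m⁻³.
Required change = 2.1 / 0.118 = 17.8 °C.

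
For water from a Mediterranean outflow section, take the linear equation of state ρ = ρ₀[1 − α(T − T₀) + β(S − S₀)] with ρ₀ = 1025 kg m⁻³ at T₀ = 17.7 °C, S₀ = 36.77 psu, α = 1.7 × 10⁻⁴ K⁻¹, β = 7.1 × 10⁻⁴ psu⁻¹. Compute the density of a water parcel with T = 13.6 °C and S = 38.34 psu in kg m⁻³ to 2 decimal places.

T − T₀ = -4.1 K, S − S₀ = +1.57 psu.
Bracket = 1 − α·(-4.1) + β·(+1.57) = 1 + (1.8117 × 10⁻³) = 1.0018117.
ρ = 1025 × 1.0018117 = 1026.86 kg m⁻³.

1026.86 kg m⁻³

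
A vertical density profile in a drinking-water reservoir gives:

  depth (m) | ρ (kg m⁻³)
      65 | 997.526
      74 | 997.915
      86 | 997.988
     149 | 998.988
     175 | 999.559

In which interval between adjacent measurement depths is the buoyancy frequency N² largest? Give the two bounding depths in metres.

Compute the density gradient over each adjacent pair:
  65–74 m: Δρ/Δz = 0.389/9 = 0.043 kg m⁻⁴
  74–86 m: Δρ/Δz = 0.073/12 = 6.1 × 10⁻³ kg m⁻⁴
  86–149 m: Δρ/Δz = 1.000/63 = 0.016 kg m⁻⁴
  149–175 m: Δρ/Δz = 0.571/26 = 0.022 kg m⁻⁴
The largest gradient is in the 65–74 m interval — the pycnocline.

65–74 m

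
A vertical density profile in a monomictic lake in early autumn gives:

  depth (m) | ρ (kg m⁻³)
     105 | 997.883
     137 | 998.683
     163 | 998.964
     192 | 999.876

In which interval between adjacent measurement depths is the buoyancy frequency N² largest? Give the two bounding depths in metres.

Compute the density gradient over each adjacent pair:
  105–137 m: Δρ/Δz = 0.800/32 = 0.025 kg m⁻⁴
  137–163 m: Δρ/Δz = 0.281/26 = 0.011 kg m⁻⁴
  163–192 m: Δρ/Δz = 0.912/29 = 0.031 kg m⁻⁴
The largest gradient is in the 163–192 m interval — the pycnocline.

163–192 m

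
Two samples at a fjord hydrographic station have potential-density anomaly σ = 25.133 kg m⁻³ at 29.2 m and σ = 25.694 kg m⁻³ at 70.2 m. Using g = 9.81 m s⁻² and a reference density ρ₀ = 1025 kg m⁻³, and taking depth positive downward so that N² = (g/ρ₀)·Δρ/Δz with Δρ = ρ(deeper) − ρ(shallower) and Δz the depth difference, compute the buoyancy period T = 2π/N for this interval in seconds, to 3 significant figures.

Δρ = 1025.694 − 1025.133 = 0.561 kg m⁻³ over Δz = 70.2 − 29.2 = 41 m.
N² = (9.81/1025) × (0.561/41) = 1.3096 × 10⁻⁴ s⁻².
N = √(1.3096 × 10⁻⁴) = 0.011444 rad s⁻¹, so T = 2π/N = 549.04 s ≈ 549 s.
N² > 0, so the interval is statically stable.

549 s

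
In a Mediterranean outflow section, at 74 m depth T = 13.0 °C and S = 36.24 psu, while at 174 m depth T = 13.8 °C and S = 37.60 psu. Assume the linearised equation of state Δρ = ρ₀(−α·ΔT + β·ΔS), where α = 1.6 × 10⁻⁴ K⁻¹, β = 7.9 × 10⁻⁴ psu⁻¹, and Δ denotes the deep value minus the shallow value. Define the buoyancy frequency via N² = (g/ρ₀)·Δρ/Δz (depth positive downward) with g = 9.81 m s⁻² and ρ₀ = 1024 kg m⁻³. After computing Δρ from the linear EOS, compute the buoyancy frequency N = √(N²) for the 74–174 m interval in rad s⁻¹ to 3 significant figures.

9.64 × 10⁻³ rad s⁻¹

ΔT = +0.8 K, ΔS = +1.36 psu (deep − shallow).
Δρ/ρ₀ = −αΔT + βΔS = -1.28 × 10⁻⁴ + 1.0744 × 10⁻³ = 9.464 × 10⁻⁴, so Δρ ≈ 0.9691 kg m⁻³.
N² = (g/ρ₀)·Δρ/Δz = g·(Δρ/ρ₀)/Δz = 9.81 × 9.464 × 10⁻⁴ / 100 = 9.2842 × 10⁻⁵ s⁻².
N = √(9.2842 × 10⁻⁵) = 9.6355 × 10⁻³ rad s⁻¹ ≈ 9.64 × 10⁻³ rad s⁻¹.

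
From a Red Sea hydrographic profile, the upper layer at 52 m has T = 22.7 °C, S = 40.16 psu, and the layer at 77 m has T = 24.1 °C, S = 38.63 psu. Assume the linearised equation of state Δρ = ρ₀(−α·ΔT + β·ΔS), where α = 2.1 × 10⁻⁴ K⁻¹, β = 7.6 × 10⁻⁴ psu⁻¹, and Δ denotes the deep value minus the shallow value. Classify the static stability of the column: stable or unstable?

unstable

ΔT = 24.1 − 22.7 = +1.4 K and ΔS = 38.63 − 40.16 = -1.53 psu (deep − shallow).
−αΔT = -2.94 × 10⁻⁴; βΔS = -1.1628 × 10⁻³; sum Δρ/ρ₀ = -1.4568 × 10⁻³.
Δρ/ρ₀ < 0, so Δρ < 0: deeper water is lighter → statically unstable; the column would overturn.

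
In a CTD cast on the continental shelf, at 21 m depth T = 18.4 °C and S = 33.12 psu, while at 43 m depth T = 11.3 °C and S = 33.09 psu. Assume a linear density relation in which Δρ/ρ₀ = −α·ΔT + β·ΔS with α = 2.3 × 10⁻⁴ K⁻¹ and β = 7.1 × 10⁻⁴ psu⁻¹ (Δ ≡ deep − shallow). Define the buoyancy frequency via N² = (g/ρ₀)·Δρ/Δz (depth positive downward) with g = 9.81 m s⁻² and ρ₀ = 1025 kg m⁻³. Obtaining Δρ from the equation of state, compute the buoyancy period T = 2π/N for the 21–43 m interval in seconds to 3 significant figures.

234 s

ΔT = -7.1 K, ΔS = -0.03 psu (deep − shallow).
Δρ/ρ₀ = −αΔT + βΔS = 1.633 × 10⁻³ − 2.13 × 10⁻⁵ = 1.6117 × 10⁻³, so Δρ ≈ 1.652 kg m⁻³.
N² = (g/ρ₀)·Δρ/Δz = g·(Δρ/ρ₀)/Δz = 9.81 × 1.6117 × 10⁻³ / 22 = 7.1867 × 10⁻⁴ s⁻².
N = √(7.1867 × 10⁻⁴) = 0.026808 rad s⁻¹ → T = 2π/N = 234.38 s ≈ 234 s.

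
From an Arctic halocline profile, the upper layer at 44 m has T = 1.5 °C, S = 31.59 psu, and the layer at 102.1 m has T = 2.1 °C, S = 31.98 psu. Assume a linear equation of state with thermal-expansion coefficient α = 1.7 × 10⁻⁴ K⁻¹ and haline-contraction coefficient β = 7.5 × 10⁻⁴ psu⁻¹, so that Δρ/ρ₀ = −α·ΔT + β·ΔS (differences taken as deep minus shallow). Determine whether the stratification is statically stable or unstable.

stable

ΔT = 2.1 − 1.5 = +0.6 K and ΔS = 31.98 − 31.59 = +0.39 psu (deep − shallow).
−αΔT = -1.02 × 10⁻⁴; βΔS = 2.925 × 10⁻⁴; sum Δρ/ρ₀ = 1.905 × 10⁻⁴.
Δρ/ρ₀ > 0, so Δρ > 0: deeper water is denser → statically stable.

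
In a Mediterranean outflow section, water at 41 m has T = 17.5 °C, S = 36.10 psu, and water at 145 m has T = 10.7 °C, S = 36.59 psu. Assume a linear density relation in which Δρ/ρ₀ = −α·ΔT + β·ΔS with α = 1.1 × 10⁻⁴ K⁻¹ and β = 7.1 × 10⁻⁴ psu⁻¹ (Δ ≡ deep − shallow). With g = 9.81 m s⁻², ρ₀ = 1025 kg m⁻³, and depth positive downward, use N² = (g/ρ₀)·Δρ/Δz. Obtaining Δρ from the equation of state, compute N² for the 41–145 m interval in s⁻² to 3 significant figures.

ΔT = -6.8 K, ΔS = +0.49 psu (deep − shallow).
Δρ/ρ₀ = −αΔT + βΔS = 7.48 × 10⁻⁴ + 3.479 × 10⁻⁴ = 1.0959 × 10⁻³, so Δρ ≈ 1.123 kg m⁻³.
N² = (g/ρ₀)·Δρ/Δz = g·(Δρ/ρ₀)/Δz = 9.81 × 1.0959 × 10⁻³ / 104 = 1.0337 × 10⁻⁴ s⁻² ≈ 1.03 × 10⁻⁴ s⁻².

1.03 × 10⁻⁴ s⁻²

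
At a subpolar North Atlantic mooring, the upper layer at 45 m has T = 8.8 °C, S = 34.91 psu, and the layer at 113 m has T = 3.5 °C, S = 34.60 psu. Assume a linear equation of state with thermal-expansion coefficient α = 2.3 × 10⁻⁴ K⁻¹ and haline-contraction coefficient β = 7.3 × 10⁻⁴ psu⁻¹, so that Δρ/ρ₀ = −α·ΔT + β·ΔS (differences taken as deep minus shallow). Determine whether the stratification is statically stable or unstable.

ΔT = 3.5 − 8.8 = -5.3 K and ΔS = 34.60 − 34.91 = -0.31 psu (deep − shallow).
−αΔT = 1.219 × 10⁻³; βΔS = -2.263 × 10⁻⁴; sum Δρ/ρ₀ = 9.927 × 10⁻⁴.
Δρ/ρ₀ > 0, so Δρ > 0: deeper water is denser → statically stable.

stable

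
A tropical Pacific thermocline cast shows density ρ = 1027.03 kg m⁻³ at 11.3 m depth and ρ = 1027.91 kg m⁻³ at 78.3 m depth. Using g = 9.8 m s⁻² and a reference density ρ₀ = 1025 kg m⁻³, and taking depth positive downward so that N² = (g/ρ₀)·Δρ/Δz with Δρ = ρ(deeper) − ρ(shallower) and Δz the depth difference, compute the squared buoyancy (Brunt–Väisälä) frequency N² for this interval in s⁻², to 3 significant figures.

1.26 × 10⁻⁴ s⁻²

Δρ = 1027.91 − 1027.03 = 0.88 kg m⁻³ over Δz = 78.3 − 11.3 = 67 m.
N² = (9.8/1025) × (0.88/67) = 1.2558 × 10⁻⁴ s⁻² ≈ 1.26 × 10⁻⁴ s⁻².
Since Δρ > 0 the layer is stably stratified.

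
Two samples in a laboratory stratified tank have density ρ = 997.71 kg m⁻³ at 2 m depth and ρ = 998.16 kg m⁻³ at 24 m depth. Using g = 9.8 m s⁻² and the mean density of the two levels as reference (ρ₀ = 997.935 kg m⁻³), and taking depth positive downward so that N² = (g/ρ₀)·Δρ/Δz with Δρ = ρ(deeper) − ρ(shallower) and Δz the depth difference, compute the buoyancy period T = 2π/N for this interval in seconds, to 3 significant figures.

Δρ = 998.16 − 997.71 = 0.45 kg m⁻³ over Δz = 24 − 2 = 22 m.
N² = (9.8/997.935) × (0.45/22) = 2.0087 × 10⁻⁴ s⁻².
N = √(2.0087 × 10⁻⁴) = 0.014173 rad s⁻¹, so T = 2π/N = 443.32 s ≈ 443 s.

443 s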